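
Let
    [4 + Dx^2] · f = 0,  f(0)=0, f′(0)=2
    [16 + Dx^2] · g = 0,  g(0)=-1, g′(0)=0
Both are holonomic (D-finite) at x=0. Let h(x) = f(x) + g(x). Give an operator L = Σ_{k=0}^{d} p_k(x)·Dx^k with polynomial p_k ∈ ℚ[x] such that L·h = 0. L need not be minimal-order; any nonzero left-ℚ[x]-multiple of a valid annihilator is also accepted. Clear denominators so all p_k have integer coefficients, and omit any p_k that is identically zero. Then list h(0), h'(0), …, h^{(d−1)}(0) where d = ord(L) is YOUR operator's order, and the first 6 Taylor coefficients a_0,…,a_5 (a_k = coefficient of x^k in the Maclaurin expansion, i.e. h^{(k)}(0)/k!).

f: a_k = 0, 2, 0, -4/3, 0, 4/15, …
g: a_k = -1, 0, 8, 0, -32/3, 0, …
Sum ⇒ L₀ = lclm(L_f,L_g) in ℚ(x)⟨Dx⟩.
L = 64 + 20·Dx^2 + Dx^4  (order 4).
h: a_k = -1, 2, 8, -4/3, -32/3, 4/15, …
ICs: h(0) = -1, h′(0) = 2, h′′(0) = 16, h′′′(0) = -8.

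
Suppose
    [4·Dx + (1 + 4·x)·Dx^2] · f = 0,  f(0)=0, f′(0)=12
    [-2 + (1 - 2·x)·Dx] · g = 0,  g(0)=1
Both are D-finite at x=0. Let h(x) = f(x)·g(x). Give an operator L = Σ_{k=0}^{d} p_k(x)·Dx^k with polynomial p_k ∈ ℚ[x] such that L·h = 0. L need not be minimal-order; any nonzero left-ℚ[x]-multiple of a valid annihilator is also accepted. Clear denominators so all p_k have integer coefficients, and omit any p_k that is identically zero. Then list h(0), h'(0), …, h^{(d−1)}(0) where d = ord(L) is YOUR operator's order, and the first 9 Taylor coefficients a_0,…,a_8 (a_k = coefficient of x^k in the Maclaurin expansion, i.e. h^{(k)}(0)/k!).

f: a_k = 0, 12, -24, 64, -192, 3072/5, -2048, 49152/7, -24576, …
g: a_k = 1, 2, 4, 8, 16, 32, 64, 128, 256, …
f·g: L₀ = L_f ⊗_s L_g, ord ≤ 2·1.
L = 8 + 24·x·Dx + (-1 - 2·x + 8·x^2)·Dx^2  (order 2).
h: a_k = 0, 12, 0, 64, -64, 2432/5, -5376/5, 170496/35, -519168/35, …
ICs: h(0) = 0, h′(0) = 12.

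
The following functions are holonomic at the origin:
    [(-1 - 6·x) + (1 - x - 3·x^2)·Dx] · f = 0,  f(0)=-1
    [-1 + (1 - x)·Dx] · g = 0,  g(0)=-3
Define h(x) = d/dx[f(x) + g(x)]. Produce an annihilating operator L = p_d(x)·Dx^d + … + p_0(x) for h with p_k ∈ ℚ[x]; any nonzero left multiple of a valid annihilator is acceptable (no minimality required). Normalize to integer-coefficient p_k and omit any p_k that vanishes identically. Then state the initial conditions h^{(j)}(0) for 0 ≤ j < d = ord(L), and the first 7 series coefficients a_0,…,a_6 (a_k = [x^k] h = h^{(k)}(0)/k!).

f: a_k = -1, -1, -4, -7, -19, -40, -97, …
g: a_k = -3, -3, -3, -3, -3, -3, -3, …
Sum ⇒ L₀ = lclm(L_f,L_g) in ℚ(x)⟨Dx⟩.
h₀' ⇒ L via d/dx closure of L₀.
L = (-6 - 72·x - 216·x^3 + 54·x^4) + (6 + 30·x - 18·x^2 + 72·x^3 - 207·x^4 + 54·x^5)·Dx + (-1 + 2·x - 7·x^2 + 18·x^3 + 12·x^4 - 33·x^5 + 9·x^6)·Dx^2  (order 2).
h: a_k = -4, -14, -30, -88, -215, -600, -1540, …
ICs: h(0) = -4, h′(0) = -14.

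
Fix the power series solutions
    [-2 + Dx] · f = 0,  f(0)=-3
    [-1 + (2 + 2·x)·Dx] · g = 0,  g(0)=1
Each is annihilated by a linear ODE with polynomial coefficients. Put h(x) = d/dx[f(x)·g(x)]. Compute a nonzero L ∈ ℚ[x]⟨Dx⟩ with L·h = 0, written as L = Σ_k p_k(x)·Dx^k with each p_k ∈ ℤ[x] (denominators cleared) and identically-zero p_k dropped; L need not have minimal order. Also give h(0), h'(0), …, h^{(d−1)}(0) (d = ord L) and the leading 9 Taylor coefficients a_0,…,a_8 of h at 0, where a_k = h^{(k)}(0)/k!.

f: a_k = -3, -6, -6, -4, -2, -4/5, -4/15, -8/105, -2/105, …
g: a_k = 1, 1/2, -1/8, 1/16, -5/128, 7/256, -21/1024, 33/2048, -429/32768, …
Product ⇒ symmetric product L₀, ord ≤ 1.
h=h₀': d/dx-closure on L₀ ⇒ L.
L = (23 + 40·x + 16·x^2) + (-10 - 18·x - 8·x^2)·Dx  (order 1).
h: a_k = -15/2, -69/4, -309/16, -449/32, -1949/256, -1643/512, -36047/30720, -135617/430080, -815221/6881280, …
ICs: h(0) = -15/2.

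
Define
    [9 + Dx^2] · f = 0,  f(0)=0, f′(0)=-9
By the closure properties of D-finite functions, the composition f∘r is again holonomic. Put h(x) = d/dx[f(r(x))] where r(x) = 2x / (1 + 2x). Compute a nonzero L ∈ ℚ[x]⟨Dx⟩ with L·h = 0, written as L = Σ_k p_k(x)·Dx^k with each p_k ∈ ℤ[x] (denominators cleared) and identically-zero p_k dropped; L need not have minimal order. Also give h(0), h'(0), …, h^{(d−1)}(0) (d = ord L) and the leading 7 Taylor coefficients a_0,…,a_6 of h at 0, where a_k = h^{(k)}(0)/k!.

L = (60 + 96·x + 96·x^2) + (12 + 72·x + 144·x^2 + 96·x^3)·Dx + (1 + 8·x + 24·x^2 + 32·x^3 + 16·x^4)·Dx^2  (order 2).
h: a_k = -18, 72, 108, -2016, 10548, -36720, 464472/5, …
ICs: h(0) = -18, h′(0) = 72.

f: a_k = 0, -9, 0, 27/2, 0, -243/40, 0, …
Change of var in L_f (x↦r) gives L₀.
h=h₀': d/dx-closure on L₀ ⇒ L.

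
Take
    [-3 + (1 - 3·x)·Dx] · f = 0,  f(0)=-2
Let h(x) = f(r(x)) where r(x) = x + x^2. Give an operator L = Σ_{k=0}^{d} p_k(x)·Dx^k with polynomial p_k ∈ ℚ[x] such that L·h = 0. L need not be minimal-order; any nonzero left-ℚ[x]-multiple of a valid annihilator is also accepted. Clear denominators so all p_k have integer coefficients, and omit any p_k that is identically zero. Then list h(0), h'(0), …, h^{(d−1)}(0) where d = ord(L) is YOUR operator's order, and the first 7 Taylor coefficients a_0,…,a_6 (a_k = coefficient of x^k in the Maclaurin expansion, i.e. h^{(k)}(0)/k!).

L = (3 + 6·x) + (-1 + 3·x + 3·x^2)·Dx  (order 1).
h: a_k = -2, -6, -24, -90, -342, -1296, -4914, …
ICs: h(0) = -2.

f: a_k = -2, -6, -18, -54, -162, -486, -1458, …
L₀ from L_f via x↦r, Dx↦r'^{-1}Dx.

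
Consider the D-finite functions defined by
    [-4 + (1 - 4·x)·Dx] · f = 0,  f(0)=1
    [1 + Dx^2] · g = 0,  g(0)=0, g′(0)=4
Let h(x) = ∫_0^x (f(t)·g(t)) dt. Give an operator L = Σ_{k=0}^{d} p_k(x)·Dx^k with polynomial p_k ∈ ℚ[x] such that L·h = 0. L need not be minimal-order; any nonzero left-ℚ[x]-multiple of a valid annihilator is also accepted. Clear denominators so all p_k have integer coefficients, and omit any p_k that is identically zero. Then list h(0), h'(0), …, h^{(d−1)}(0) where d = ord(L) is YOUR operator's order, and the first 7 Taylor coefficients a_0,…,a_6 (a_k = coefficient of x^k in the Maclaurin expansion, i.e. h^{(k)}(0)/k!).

f: a_k = 1, 4, 16, 64, 256, 1024, 4096, …
g: a_k = 0, 4, 0, -2/3, 0, 1/30, 0, …
f·g: L₀ = L_f ⊗_s L_g, ord ≤ 1·2.
h=∫₀ˣh₀: take L = L₀·Dx.
L = (-1 + 4·x)·Dx + 8·Dx^2 + (-1 + 4·x)·Dx^3  (order 3).
h: a_k = 0, 0, 2, 16/3, 95/6, 152/3, 30401/180, …
ICs: h(0) = 0, h′(0) = 0, h′′(0) = 4.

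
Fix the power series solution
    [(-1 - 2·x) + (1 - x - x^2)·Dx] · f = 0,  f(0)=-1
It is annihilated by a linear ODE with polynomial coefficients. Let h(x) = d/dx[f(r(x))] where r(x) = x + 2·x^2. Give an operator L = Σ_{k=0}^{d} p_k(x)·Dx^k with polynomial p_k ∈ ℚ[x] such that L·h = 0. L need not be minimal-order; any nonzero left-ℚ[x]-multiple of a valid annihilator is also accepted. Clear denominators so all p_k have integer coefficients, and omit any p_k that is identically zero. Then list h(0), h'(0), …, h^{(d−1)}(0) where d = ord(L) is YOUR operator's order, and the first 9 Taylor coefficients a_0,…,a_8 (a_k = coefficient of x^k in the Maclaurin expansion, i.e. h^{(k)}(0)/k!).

f: a_k = -1, -1, -2, -3, -5, -8, -13, -21, -34, …
Change of var in L_f (x↦r) gives L₀.
Differentiate: ansatz ord ≤ ord L₀ ⇒ L.
L = (8 + 42·x + 126·x^2 + 208·x^3 + 408·x^4 + 480·x^5 + 320·x^6) + (-1 - 5·x - 3·x^2 + 18·x^3 + 80·x^4 + 120·x^5 + 112·x^6 + 64·x^7)·Dx  (order 1).
h: a_k = -1, -8, -33, -124, -420, -1422, -4599, -14624, -45747, …
ICs: h(0) = -1.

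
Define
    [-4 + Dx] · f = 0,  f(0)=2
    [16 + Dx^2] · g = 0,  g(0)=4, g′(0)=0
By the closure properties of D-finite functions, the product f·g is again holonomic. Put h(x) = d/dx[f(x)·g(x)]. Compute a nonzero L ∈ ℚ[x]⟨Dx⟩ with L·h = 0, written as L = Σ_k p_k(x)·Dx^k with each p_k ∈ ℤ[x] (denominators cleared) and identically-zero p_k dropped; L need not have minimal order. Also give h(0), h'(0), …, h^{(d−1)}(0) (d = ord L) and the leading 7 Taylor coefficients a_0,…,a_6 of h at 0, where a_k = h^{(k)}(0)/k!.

L = 32 - 8·Dx + Dx^2  (order 2).
h: a_k = 32, 0, -512, -4096/3, -4096/3, 0, 65536/45, …
ICs: h(0) = 32, h′(0) = 0.

f: a_k = 2, 8, 16, 64/3, 64/3, 256/15, 512/45, …
g: a_k = 4, 0, -32, 0, 128/3, 0, -1024/45, …
f·g: L₀ = L_f ⊗_s L_g, ord ≤ 1·2.
Differentiate: ansatz ord ≤ ord L₀ ⇒ L.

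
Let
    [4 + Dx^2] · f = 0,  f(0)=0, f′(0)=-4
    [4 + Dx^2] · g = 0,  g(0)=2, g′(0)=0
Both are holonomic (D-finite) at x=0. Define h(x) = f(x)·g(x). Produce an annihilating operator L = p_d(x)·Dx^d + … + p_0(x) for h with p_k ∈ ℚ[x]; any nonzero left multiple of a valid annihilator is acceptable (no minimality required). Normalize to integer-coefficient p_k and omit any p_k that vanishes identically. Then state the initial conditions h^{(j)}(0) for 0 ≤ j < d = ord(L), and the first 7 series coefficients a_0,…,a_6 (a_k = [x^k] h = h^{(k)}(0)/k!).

L = 16·Dx + Dx^3  (order 3).
h: a_k = 0, -8, 0, 64/3, 0, -256/15, 0, …
ICs: h(0) = 0, h′(0) = -8, h′′(0) = 0.

f: a_k = 0, -4, 0, 8/3, 0, -8/15, 0, …
g: a_k = 2, 0, -4, 0, 4/3, 0, -8/45, …
f·g: L₀ = L_f ⊗_s L_g, ord ≤ 2·2.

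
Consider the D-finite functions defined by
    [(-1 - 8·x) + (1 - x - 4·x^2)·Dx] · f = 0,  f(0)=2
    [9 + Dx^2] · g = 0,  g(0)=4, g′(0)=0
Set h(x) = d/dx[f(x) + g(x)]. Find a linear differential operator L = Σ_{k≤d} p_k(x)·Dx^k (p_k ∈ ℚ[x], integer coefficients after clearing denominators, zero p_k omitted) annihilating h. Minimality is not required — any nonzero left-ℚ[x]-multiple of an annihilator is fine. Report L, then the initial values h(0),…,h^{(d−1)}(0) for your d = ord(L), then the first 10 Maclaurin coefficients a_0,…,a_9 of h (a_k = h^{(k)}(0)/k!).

f: a_k = 2, 2, 10, 18, 58, 130, 362, 882, 2330, 5858, …
g: a_k = 4, 0, -18, 0, 27/2, 0, -81/20, 0, 729/1120, 0, …
Sum ⇒ L₀ = lclm(L_f,L_g) in ℚ(x)⟨Dx⟩.
h=h₀': d/dx-closure on L₀ ⇒ L.
L = (2358 + 13068·x + 57006·x^2 + 38520·x^3 + 83520·x^4 + 31104·x^5 + 41472·x^6) + (-189 - 1413·x + 1251·x^2 + 4203·x^3 + 5580·x^4 + 11952·x^5 + 12096·x^6 + 13824·x^7)·Dx + (262 + 1452·x + 6334·x^2 + 4280·x^3 + 9280·x^4 + 3456·x^5 + 4608·x^6)·Dx^2 + (-21 - 157·x + 139·x^2 + 467·x^3 + 620·x^4 + 1328·x^5 + 1344·x^6 + 1536·x^7)·Dx^3  (order 3).
h: a_k = 2, -16, 54, 286, 650, 21477/10, 6174, 2610329/140, 52722, 169992871/1120, …
ICs: h(0) = 2, h′(0) = -16, h′′(0) = 108.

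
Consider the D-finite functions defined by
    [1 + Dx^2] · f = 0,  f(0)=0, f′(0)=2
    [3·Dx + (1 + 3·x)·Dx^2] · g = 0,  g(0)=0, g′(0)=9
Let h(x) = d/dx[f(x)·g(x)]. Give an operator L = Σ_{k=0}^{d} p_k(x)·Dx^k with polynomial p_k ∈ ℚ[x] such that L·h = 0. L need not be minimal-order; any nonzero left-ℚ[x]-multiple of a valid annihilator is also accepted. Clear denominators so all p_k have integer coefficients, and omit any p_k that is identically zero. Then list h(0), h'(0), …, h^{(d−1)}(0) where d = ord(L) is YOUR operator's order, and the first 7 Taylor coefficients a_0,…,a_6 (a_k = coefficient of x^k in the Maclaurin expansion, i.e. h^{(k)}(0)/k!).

L = (-8897 - 1764·x - 7722·x^2 - 14364·x^3 - 7533·x^4 + 5832·x^5 + 2916·x^6) + (-3432 - 13248·x - 12420·x^2 - 8100·x^3 + 9720·x^4 + 5832·x^5)·Dx + (-9100 - 3204·x - 11070·x^2 - 17064·x^3 - 6318·x^4 + 11664·x^5 + 5832·x^6)·Dx^2 + (-3432 - 13248·x - 12420·x^2 - 8100·x^3 + 9720·x^4 + 5832·x^5)·Dx^3 + (-203 - 1440·x - 3348·x^2 - 2700·x^3 + 1215·x^4 + 5832·x^5 + 2916·x^6)·Dx^4  (order 4).
h: a_k = 0, 36, -81, 204, -585, 3393/2, -198513/40, …
ICs: h(0) = 0, h′(0) = 36, h′′(0) = -162, h′′′(0) = 1224.

f: a_k = 0, 2, 0, -1/3, 0, 1/60, 0, …
g: a_k = 0, 9, -27/2, 27, -243/4, 729/5, -729/2, …
f·g: L₀ = L_f ⊗_s L_g, ord ≤ 2·2.
Derive L from L₀ (diff closure).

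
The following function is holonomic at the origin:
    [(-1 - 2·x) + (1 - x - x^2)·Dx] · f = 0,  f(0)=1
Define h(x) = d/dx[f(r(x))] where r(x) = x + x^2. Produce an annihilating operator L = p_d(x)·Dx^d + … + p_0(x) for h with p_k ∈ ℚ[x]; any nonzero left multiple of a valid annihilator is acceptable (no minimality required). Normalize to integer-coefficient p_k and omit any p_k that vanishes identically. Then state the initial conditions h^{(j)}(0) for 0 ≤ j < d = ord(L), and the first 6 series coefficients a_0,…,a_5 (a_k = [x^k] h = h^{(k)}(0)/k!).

L = (6 + 24·x + 48·x^2 + 68·x^3 + 84·x^4 + 60·x^5 + 20·x^6) + (-1 - 3·x + 12·x^3 + 25·x^4 + 24·x^5 + 14·x^6 + 4·x^7)·Dx  (order 1).
h: a_k = 1, 6, 21, 64, 185, 516, …
ICs: h(0) = 1.

f: a_k = 1, 1, 2, 3, 5, 8, …
L₀ from L_f via x↦r, Dx↦r'^{-1}Dx.
h=h₀': d/dx-closure on L₀ ⇒ L.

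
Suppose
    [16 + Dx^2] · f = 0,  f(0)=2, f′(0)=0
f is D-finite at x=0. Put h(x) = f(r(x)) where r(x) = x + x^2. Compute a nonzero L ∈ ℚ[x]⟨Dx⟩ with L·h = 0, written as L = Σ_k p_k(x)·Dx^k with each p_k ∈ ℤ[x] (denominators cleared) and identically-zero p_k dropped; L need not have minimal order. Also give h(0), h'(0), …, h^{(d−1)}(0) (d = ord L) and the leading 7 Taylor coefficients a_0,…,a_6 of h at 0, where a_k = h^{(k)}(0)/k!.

f: a_k = 2, 0, -16, 0, 64/3, 0, -512/45, …
f∘r: x↦r, Dx↦Dx/r' in L_f ⇒ L₀.
L = (16 + 96·x + 192·x^2 + 128·x^3) - 2·Dx + (1 + 2·x)·Dx^2  (order 2).
h: a_k = 2, 0, -16, -32, 16/3, 256/3, 5248/45, …
ICs: h(0) = 2, h′(0) = 0.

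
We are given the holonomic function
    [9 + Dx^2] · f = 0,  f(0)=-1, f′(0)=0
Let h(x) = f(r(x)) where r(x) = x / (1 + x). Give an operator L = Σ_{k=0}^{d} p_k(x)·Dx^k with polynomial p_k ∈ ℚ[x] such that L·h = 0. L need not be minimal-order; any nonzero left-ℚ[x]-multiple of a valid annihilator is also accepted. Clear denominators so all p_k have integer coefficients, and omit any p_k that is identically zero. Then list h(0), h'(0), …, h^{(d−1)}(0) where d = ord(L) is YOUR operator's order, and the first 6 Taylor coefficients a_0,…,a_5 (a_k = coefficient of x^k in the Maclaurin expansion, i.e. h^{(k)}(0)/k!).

f: a_k = -1, 0, 9/2, 0, -27/8, 0, …
Change of var in L_f (x↦r) gives L₀.
L = 9 + (2 + 6·x + 6·x^2 + 2·x^3)·Dx + (1 + 4·x + 6·x^2 + 4·x^3 + x^4)·Dx^2  (order 2).
h: a_k = -1, 0, 9/2, -9, 81/8, -9/2, …
ICs: h(0) = -1, h′(0) = 0.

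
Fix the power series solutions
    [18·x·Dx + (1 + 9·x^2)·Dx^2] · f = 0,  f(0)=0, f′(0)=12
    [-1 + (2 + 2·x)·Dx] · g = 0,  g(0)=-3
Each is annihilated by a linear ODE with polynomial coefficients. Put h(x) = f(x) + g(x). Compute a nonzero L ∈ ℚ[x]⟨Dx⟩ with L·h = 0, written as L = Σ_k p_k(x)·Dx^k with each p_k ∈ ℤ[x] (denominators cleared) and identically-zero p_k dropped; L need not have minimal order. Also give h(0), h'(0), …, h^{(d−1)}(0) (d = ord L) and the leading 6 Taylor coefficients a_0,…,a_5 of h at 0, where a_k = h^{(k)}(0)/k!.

f: a_k = 0, 12, 0, -36, 0, 972/5, …
g: a_k = -3, -3/2, 3/8, -3/16, 15/128, -21/256, …
Weyl lclm of L_f,L_g ⇒ L₀ (ord ≤ 3).
L = (-36 - 90·x + 972·x^2 + 486·x^3)·Dx + (-75 - 144·x + 1818·x^2 + 3888·x^3 + 1701·x^4)·Dx^2 + (-2 + 70·x + 108·x^2 + 684·x^3 + 1134·x^4 + 486·x^5)·Dx^3  (order 3).
h: a_k = -3, 21/2, 3/8, -579/16, 15/128, 248727/1280, …
ICs: h(0) = -3, h′(0) = 21/2, h′′(0) = 3/4.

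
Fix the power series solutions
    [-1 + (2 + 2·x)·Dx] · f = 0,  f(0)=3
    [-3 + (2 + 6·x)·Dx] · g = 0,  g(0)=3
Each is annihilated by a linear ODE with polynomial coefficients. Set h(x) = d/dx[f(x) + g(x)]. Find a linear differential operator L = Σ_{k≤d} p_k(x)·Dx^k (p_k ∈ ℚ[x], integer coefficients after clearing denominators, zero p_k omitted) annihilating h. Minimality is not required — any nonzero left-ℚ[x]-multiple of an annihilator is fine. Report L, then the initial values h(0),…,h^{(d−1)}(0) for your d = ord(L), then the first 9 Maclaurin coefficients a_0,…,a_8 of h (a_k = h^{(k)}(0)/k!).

f: a_k = 3, 3/2, -3/8, 3/16, -15/128, 21/256, -63/1024, 99/2048, -1287/32768, …
g: a_k = 3, 9/2, -27/8, 81/16, -1215/128, 5103/256, -45927/1024, 216513/2048, -8444007/32768, …
Sum ⇒ L₀ = lclm(L_f,L_g) in ℚ(x)⟨Dx⟩.
Differentiate: ansatz ord ≤ ord L₀ ⇒ L.
L = -9 + (-24 - 36·x)·Dx + (-4 - 16·x - 12·x^2)·Dx^2  (order 2).
h: a_k = 6, -15/2, 63/4, -615/16, 6405/64, -68985/256, 379071/512, -4222647/2048, 94999905/16384, …
ICs: h(0) = 6, h′(0) = -15/2.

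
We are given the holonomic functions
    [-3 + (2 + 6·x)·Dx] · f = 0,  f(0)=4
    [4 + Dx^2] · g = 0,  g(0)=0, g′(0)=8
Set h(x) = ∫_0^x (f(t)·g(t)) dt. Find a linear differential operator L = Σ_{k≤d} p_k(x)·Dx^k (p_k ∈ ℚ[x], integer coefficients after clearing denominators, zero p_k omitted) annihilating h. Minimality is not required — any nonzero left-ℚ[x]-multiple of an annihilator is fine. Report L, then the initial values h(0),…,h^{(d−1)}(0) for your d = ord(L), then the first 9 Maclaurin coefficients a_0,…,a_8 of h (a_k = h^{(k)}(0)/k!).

L = (43 + 96·x + 144·x^2)·Dx + (-12 - 36·x)·Dx^2 + (4 + 24·x + 36·x^2)·Dx^3  (order 3).
h: a_k = 0, 0, 16, 16, -43/3, 22/5, -4379/360, 7321/280, -838883/16128, …
ICs: h(0) = 0, h′(0) = 0, h′′(0) = 32.

f: a_k = 4, 6, -9/2, 27/4, -405/32, 1701/64, -15309/256, 72171/512, -2814669/8192, …
g: a_k = 0, 8, 0, -16/3, 0, 16/15, 0, -32/315, 0, …
f·g: L₀ = L_f ⊗_s L_g, ord ≤ 1·2.
h=∫₀ˣh₀: take L = L₀·Dx.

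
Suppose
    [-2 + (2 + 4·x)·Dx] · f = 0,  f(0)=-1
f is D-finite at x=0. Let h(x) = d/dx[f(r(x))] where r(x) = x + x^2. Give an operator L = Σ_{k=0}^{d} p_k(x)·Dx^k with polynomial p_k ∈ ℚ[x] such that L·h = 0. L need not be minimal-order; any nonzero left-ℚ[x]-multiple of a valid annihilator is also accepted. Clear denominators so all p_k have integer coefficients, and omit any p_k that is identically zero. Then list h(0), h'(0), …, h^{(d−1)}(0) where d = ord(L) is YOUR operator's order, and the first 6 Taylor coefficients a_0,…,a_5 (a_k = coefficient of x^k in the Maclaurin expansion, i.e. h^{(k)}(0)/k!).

f: a_k = -1, -1, 1/2, -1/2, 5/8, -7/8, …
Change of var in L_f (x↦r) gives L₀.
Differentiate: ansatz ord ≤ ord L₀ ⇒ L.
L = 1 + (-1 - 4·x - 6·x^2 - 4·x^3)·Dx  (order 1).
h: a_k = -1, -1, 3/2, -3/2, 5/8, 9/8, …
ICs: h(0) = -1.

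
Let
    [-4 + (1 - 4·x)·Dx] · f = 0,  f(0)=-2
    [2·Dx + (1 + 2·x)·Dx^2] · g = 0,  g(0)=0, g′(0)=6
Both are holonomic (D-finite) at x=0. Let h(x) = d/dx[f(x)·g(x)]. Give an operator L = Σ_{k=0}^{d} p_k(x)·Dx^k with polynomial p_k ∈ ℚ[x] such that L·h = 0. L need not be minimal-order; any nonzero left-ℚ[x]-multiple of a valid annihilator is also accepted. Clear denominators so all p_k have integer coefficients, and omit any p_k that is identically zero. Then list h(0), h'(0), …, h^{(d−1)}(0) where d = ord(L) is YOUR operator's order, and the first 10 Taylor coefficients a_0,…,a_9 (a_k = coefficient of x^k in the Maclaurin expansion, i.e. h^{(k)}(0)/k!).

f: a_k = -2, -8, -32, -128, -512, -2048, -8192, -32768, -131072, -524288, …
g: a_k = 0, 6, -6, 8, -12, 96/5, -32, 384/7, -96, 512/3, …
f·g: L₀ = L_f ⊗_s L_g, ord ≤ 1·2.
Derive L from L₀ (diff closure).
L = 32 + (8 + 40·x)·Dx + (-1 + 2·x + 8·x^2)·Dx^2  (order 2).
h: a_k = -12, -72, -480, -2464, -12512, -298368/5, -1396224/5, -44625408/35, -200921856/35, -535662592/21, …
ICs: h(0) = -12, h′(0) = -72.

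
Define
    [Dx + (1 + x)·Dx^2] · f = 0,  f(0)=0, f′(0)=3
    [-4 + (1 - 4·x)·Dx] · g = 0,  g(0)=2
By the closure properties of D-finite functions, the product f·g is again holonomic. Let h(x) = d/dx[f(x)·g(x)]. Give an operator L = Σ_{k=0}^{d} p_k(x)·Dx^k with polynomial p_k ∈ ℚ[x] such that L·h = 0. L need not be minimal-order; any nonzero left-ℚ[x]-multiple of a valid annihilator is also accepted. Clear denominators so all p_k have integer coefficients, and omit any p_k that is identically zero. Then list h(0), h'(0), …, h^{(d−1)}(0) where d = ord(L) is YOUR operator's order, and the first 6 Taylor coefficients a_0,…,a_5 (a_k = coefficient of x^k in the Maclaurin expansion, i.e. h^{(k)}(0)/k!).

f: a_k = 0, 3, -3/2, 1, -3/4, 3/5, …
g: a_k = 2, 8, 32, 128, 512, 2048, …
h₀=f·g: eliminate ⇒ L₀, order ≤ 2·1.
h₀' ⇒ L via d/dx closure of L₀.
L = 16 + (10 + 20·x)·Dx + (-1 + 3·x + 4·x^2)·Dx^2  (order 2).
h: a_k = 6, 42, 258, 1370, 6856, 164514/5, …
ICs: h(0) = 6, h′(0) = 42.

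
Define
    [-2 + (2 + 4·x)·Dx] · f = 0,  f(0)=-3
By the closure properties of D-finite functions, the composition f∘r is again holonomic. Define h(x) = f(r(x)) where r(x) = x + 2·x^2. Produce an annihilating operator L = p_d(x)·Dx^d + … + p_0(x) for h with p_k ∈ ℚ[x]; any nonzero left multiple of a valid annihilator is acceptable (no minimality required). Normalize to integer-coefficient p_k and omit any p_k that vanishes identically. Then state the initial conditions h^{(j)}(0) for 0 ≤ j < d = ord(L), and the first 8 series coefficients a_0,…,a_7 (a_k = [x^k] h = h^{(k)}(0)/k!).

L = (-1 - 4·x) + (1 + 2·x + 4·x^2)·Dx  (order 1).
h: a_k = -3, -3, -9/2, 9/2, -9/8, -45/8, 171/16, -63/16, …
ICs: h(0) = -3.

f: a_k = -3, -3, 3/2, -3/2, 15/8, -21/8, 63/16, -99/16, …
Substitute x→r, Dx→(1/r')Dx; clear ⇒ L₀.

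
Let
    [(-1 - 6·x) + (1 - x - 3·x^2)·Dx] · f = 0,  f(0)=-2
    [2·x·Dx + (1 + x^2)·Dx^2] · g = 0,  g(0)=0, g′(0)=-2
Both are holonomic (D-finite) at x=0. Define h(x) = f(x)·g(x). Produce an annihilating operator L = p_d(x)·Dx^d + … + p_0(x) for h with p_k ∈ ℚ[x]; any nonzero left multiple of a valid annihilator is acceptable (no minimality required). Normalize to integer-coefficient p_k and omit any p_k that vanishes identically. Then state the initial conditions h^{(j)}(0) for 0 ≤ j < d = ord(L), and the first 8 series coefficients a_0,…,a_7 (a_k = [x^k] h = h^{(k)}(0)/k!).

f: a_k = -2, -2, -8, -14, -38, -80, -194, -434, …
g: a_k = 0, -2, 0, 2/3, 0, -2/5, 0, 2/7, …
Sym-product of L_f,L_g gives L₀ (≤ ord 2).
L = (6 + 2·x + 18·x^2) + (2 + 10·x + 4·x^2 + 18·x^3)·Dx + (-1 + x + 2·x^2 + x^3 + 3·x^4)·Dx^2  (order 2).
h: a_k = 0, 4, 4, 44/3, 80/3, 1072/15, 2272/15, 38356/105, …
ICs: h(0) = 0, h′(0) = 4.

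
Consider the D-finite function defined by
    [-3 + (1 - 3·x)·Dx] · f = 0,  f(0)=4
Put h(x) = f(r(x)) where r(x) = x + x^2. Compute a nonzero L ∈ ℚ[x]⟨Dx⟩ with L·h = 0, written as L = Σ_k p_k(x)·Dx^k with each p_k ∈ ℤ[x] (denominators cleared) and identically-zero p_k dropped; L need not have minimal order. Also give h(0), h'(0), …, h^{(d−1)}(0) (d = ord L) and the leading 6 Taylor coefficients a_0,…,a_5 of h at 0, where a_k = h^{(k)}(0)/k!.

f: a_k = 4, 12, 36, 108, 324, 972, …
f∘r: x↦r, Dx↦Dx/r' in L_f ⇒ L₀.
L = (3 + 6·x) + (-1 + 3·x + 3·x^2)·Dx  (order 1).
h: a_k = 4, 12, 48, 180, 684, 2592, …
ICs: h(0) = 4.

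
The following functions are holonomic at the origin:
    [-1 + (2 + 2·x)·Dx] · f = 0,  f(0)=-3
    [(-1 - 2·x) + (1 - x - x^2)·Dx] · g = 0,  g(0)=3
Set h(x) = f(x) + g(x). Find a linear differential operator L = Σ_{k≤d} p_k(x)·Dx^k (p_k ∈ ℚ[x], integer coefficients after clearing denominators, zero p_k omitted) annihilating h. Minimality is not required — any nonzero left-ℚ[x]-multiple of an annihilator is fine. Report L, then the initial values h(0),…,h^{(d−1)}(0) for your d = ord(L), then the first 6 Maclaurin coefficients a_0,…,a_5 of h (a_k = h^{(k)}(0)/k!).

L = (9 + 21·x + 21·x^2 + 10·x^3) + (-17 - 54·x - 87·x^2 - 74·x^3 - 25·x^4)·Dx + (2 + 14·x + 6·x^2 - 30·x^3 - 34·x^4 - 10·x^5)·Dx^2  (order 2).
h: a_k = 0, 3/2, 51/8, 141/16, 1935/128, 6123/256, …
ICs: h(0) = 0, h′(0) = 3/2.

f: a_k = -3, -3/2, 3/8, -3/16, 15/128, -21/256, …
g: a_k = 3, 3, 6, 9, 15, 24, …
Sum ⇒ L₀ = lclm(L_f,L_g) in ℚ(x)⟨Dx⟩.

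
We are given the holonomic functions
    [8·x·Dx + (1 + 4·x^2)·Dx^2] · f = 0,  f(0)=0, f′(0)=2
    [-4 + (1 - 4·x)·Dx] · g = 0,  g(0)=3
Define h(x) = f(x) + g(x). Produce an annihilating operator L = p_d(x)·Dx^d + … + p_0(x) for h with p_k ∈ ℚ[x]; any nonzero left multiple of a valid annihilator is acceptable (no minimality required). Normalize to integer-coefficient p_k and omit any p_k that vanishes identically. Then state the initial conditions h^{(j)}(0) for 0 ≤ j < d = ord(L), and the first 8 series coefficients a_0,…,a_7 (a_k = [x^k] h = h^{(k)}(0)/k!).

L = (8 - 128·x - 96·x^2)·Dx + (-13 + 8·x - 100·x^2 - 96·x^3)·Dx^2 + (1 - 3·x - 12·x^3 - 16·x^4)·Dx^3  (order 3).
h: a_k = 3, 14, 48, 568/3, 768, 15392/5, 12288, 343936/7, …
ICs: h(0) = 3, h′(0) = 14, h′′(0) = 96.

f: a_k = 0, 2, 0, -8/3, 0, 32/5, 0, -128/7, …
g: a_k = 3, 12, 48, 192, 768, 3072, 12288, 49152, …
L₀ := lclm(L_f,L_g); ord L₀ ≤ 2+1.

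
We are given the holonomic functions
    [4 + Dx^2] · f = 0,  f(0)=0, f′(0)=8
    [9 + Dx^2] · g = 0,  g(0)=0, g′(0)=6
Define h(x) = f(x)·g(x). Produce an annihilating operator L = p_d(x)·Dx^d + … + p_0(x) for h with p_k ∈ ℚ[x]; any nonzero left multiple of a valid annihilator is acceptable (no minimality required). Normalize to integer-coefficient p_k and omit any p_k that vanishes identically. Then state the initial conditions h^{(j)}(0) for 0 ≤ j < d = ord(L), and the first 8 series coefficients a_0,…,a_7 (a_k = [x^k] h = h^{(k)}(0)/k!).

L = 25 + 26·Dx^2 + Dx^4  (order 4).
h: a_k = 0, 0, 48, 0, -104, 0, 434/5, 0, …
ICs: h(0) = 0, h′(0) = 0, h′′(0) = 96, h′′′(0) = 0.

f: a_k = 0, 8, 0, -16/3, 0, 16/15, 0, -32/315, …
g: a_k = 0, 6, 0, -9, 0, 81/20, 0, -243/280, …
Sym-product of L_f,L_g gives L₀ (≤ ord 4).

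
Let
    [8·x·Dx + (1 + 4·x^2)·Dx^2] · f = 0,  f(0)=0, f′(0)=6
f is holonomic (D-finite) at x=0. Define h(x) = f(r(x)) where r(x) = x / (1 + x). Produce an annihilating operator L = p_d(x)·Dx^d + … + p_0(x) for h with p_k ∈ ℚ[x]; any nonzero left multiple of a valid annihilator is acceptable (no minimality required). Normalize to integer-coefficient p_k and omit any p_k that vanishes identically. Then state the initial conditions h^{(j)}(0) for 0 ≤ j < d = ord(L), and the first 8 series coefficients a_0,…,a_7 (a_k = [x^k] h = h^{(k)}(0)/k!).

L = (2 + 10·x)·Dx + (1 + 2·x + 5·x^2)·Dx^2  (order 2).
h: a_k = 0, 6, -6, -2, 18, -114/5, -22, 834/7, …
ICs: h(0) = 0, h′(0) = 6.

f: a_k = 0, 6, 0, -8, 0, 96/5, 0, -384/7, …
Change of var in L_f (x↦r) gives L₀.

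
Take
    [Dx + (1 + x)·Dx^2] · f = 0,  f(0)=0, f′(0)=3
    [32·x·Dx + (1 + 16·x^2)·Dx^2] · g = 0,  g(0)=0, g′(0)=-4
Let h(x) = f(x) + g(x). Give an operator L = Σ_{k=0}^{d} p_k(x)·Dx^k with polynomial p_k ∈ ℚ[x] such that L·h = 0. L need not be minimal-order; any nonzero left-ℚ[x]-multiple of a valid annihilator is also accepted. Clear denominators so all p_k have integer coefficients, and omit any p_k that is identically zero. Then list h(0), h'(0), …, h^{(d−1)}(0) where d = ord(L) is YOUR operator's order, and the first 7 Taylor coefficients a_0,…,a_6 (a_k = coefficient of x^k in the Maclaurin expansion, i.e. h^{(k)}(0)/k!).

f: a_k = 0, 3, -3/2, 1, -3/4, 3/5, -1/2, …
g: a_k = 0, -4, 0, 64/3, 0, -1024/5, 0, …
L₀ := lclm(L_f,L_g); ord L₀ ≤ 2+2.
L = (-32 - 96·x + 1536·x^2 + 512·x^3)·Dx + (-34 - 64·x + 1440·x^2 + 3072·x^3 + 1024·x^4)·Dx^2 + (-1 + 31·x + 32·x^2 + 512·x^3 + 768·x^4 + 256·x^5)·Dx^3  (order 3).
h: a_k = 0, -1, -3/2, 67/3, -3/4, -1021/5, -1/2, …
ICs: h(0) = 0, h′(0) = -1, h′′(0) = -3.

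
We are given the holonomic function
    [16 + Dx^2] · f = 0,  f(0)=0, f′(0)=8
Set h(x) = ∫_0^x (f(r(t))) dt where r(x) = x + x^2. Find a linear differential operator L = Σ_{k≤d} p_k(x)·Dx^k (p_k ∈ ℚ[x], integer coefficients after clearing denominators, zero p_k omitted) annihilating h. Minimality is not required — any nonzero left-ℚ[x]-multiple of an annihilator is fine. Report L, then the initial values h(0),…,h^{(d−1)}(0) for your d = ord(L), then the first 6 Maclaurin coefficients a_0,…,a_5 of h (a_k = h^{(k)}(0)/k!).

L = (16 + 96·x + 192·x^2 + 128·x^3)·Dx - 2·Dx^2 + (1 + 2·x)·Dx^3  (order 3).
h: a_k = 0, 0, 4, 8/3, -16/3, -64/5, …
ICs: h(0) = 0, h′(0) = 0, h′′(0) = 8.

f: a_k = 0, 8, 0, -64/3, 0, 256/15, …
Change of var in L_f (x↦r) gives L₀.
∫: right-multiply L₀ by Dx.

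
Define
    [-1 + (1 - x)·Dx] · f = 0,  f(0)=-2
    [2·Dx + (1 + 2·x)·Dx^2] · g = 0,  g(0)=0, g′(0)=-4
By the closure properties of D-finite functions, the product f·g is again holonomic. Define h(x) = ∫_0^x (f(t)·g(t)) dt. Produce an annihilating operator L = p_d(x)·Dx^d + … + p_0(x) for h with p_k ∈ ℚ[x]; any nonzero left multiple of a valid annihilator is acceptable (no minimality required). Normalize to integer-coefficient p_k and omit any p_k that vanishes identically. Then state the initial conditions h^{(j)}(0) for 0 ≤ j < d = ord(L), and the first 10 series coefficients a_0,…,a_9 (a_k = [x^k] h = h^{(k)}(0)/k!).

L = 2·Dx + 6·x·Dx^2 + (-1 - x + 2·x^2)·Dx^3  (order 3).
h: a_k = 0, 0, 4, 0, 8/3, -16/15, 152/45, -16/5, 222/35, -2704/315, …
ICs: h(0) = 0, h′(0) = 0, h′′(0) = 8.

f: a_k = -2, -2, -2, -2, -2, -2, -2, -2, -2, -2, …
g: a_k = 0, -4, 4, -16/3, 8, -64/5, 64/3, -256/7, 64, -1024/9, …
Sym-product of L_f,L_g gives L₀ (≤ ord 2).
Integrate: L := L₀·Dx.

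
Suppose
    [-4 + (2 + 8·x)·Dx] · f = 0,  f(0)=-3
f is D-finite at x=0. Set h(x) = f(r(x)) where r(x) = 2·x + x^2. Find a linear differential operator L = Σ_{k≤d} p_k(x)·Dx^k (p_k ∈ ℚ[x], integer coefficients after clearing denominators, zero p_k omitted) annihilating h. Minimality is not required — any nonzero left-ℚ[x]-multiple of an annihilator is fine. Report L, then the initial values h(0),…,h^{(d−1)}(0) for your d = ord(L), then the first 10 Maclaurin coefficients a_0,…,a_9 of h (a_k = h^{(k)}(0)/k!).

L = (-4 - 4·x) + (1 + 8·x + 4·x^2)·Dx  (order 1).
h: a_k = -3, -12, 18, -72, 342, -1800, 10116, -59472, 361278, -2249928, …
ICs: h(0) = -3.

f: a_k = -3, -6, 6, -12, 30, -84, 252, -792, 2574, -8580, …
h₀=f(r): pull back L_f along r ⇒ L₀.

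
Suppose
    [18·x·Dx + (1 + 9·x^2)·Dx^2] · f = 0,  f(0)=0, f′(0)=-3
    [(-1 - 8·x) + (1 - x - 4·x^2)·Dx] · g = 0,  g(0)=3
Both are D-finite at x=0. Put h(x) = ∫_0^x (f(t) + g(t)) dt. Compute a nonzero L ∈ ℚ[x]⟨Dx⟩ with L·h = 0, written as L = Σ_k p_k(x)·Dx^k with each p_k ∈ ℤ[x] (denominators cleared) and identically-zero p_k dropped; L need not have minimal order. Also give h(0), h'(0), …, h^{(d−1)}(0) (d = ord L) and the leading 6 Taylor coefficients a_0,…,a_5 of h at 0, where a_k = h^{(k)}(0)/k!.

f: a_k = 0, -3, 0, 9, 0, -243/5, …
g: a_k = 3, 3, 15, 27, 87, 195, …
h₀=f+g: left-lcm gives L₀, ord ≤ 3.
h=∫₀ˣh₀: take L = L₀·Dx.
L = (90 - 360·x - 6462·x^2 - 14688·x^3 - 63936·x^4 - 31104·x^6)·Dx^2 + (-36 - 294·x - 324·x^2 - 3198·x^3 - 13680·x^4 - 46080·x^5 - 3888·x^6 - 31104·x^7)·Dx^3 + (5 + 16·x + 160·x^2 - 96·x^3 + 555·x^4 - 2304·x^5 - 4896·x^6 - 1296·x^7 - 5184·x^8)·Dx^4  (order 4).
h: a_k = 0, 3, 0, 5, 9, 87/5, …
ICs: h(0) = 0, h′(0) = 3, h′′(0) = 0, h′′′(0) = 30.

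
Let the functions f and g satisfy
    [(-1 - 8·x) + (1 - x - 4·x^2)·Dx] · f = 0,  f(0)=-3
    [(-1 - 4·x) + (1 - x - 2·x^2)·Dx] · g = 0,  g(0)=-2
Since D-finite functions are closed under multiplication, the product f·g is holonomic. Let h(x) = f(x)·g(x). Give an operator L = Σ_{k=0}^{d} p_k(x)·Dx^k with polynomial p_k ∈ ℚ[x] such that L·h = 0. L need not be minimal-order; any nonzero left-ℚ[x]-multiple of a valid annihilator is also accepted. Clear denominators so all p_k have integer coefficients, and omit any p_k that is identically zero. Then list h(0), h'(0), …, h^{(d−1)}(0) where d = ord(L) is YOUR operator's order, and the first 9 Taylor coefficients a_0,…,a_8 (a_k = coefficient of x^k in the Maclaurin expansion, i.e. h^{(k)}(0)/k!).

L = (-2 - 10·x + 18·x^2 + 32·x^3) + (1 - 2·x - 5·x^2 + 6·x^3 + 8·x^4)·Dx  (order 1).
h: a_k = 6, 12, 54, 132, 414, 1068, 2982, 7764, 20718, …
ICs: h(0) = 6.

f: a_k = -3, -3, -15, -27, -87, -195, -543, -1323, -3495, …
g: a_k = -2, -2, -6, -10, -22, -42, -86, -170, -342, …
L₀ := L_f ⊗_s L_g (sym. prod.), ord ≤ 1.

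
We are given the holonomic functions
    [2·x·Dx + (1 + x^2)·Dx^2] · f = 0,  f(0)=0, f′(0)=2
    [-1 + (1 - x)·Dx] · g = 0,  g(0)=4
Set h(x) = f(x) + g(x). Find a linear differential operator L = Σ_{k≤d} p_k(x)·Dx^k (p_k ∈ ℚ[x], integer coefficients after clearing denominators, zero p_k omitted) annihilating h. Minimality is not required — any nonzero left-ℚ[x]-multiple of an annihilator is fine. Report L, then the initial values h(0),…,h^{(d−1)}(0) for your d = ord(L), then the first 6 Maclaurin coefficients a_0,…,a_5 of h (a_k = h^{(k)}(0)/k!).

L = (2 - 8·x - 6·x^2)·Dx + (-4 + 2·x - 4·x^2 - 6·x^3)·Dx^2 + (1 - x^4)·Dx^3  (order 3).
h: a_k = 4, 6, 4, 10/3, 4, 22/5, …
ICs: h(0) = 4, h′(0) = 6, h′′(0) = 8.

f: a_k = 0, 2, 0, -2/3, 0, 2/5, …
g: a_k = 4, 4, 4, 4, 4, 4, …
h₀=f+g: left-lcm gives L₀, ord ≤ 3.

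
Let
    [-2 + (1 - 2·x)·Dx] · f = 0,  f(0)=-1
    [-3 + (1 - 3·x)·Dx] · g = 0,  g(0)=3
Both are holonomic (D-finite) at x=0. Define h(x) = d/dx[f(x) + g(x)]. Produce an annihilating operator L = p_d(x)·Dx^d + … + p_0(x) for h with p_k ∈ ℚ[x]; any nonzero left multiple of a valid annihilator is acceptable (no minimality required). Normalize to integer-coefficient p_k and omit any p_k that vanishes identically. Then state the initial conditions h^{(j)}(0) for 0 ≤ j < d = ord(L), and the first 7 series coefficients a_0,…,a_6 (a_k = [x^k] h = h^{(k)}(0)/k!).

L = 36 + (-15 + 36·x)·Dx + (1 - 5·x + 6·x^2)·Dx^2  (order 2).
h: a_k = 7, 46, 219, 908, 3485, 12738, 45031, …
ICs: h(0) = 7, h′(0) = 46.

f: a_k = -1, -2, -4, -8, -16, -32, -64, …
g: a_k = 3, 9, 27, 81, 243, 729, 2187, …
Weyl lclm of L_f,L_g ⇒ L₀ (ord ≤ 2).
Differentiate: ansatz ord ≤ ord L₀ ⇒ L.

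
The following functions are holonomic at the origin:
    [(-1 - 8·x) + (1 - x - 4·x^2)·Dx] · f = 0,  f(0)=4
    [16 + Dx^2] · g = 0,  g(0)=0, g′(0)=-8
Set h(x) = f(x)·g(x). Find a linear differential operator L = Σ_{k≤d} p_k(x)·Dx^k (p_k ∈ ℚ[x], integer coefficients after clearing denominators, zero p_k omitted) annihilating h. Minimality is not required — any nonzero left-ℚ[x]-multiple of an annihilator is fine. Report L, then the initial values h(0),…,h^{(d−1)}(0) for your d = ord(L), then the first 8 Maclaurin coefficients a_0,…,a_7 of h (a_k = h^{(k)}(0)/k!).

f: a_k = 4, 4, 20, 36, 116, 260, 724, 1764, …
g: a_k = 0, -8, 0, 64/3, 0, -256/15, 0, 2048/315, …
Product ⇒ symmetric product L₀, ord ≤ 2.
L = (-8 + 16·x + 64·x^2) + (2 + 16·x)·Dx + (-1 + x + 4·x^2)·Dx^2  (order 2).
h: a_k = 0, -32, -32, -224/3, -608/3, -2848/5, -20704/15, -1144288/315, …
ICs: h(0) = 0, h′(0) = -32.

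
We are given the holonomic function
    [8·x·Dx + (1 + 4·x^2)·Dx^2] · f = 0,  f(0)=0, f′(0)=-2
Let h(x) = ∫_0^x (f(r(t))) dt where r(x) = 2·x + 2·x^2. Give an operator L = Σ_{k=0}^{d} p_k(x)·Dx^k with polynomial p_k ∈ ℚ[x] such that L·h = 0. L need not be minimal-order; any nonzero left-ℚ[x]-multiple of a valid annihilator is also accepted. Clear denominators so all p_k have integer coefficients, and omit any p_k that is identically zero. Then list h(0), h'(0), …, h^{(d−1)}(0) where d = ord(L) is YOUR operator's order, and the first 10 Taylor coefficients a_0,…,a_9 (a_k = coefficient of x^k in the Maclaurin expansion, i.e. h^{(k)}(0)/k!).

L = (-2 + 32·x + 128·x^2 + 192·x^3 + 96·x^4)·Dx^2 + (1 + 2·x + 16·x^2 + 64·x^3 + 80·x^4 + 32·x^5)·Dx^3  (order 3).
h: a_k = 0, 0, -2, -4/3, 16/3, 64/5, -352/15, -3008/21, 256/7, 14336/9, …
ICs: h(0) = 0, h′(0) = 0, h′′(0) = -4.

f: a_k = 0, -2, 0, 8/3, 0, -32/5, 0, 128/7, 0, -512/9, …
Substitute x→r, Dx→(1/r')Dx; clear ⇒ L₀.
h=∫₀ˣh₀: take L = L₀·Dx.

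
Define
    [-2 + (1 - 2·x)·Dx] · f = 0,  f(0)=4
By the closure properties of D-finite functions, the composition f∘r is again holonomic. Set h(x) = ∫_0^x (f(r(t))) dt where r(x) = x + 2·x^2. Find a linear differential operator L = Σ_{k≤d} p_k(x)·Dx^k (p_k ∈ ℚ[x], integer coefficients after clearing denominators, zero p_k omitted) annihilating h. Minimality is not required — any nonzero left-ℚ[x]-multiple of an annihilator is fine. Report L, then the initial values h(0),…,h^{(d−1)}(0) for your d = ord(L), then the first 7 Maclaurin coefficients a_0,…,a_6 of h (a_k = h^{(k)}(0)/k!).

f: a_k = 4, 8, 16, 32, 64, 128, 256, …
Change of var in L_f (x↦r) gives L₀.
Integrate: L := L₀·Dx.
L = (2 + 8·x)·Dx + (-1 + 2·x + 4·x^2)·Dx^2  (order 2).
h: a_k = 0, 4, 4, 32/3, 24, 64, 512/3, …
ICs: h(0) = 0, h′(0) = 4.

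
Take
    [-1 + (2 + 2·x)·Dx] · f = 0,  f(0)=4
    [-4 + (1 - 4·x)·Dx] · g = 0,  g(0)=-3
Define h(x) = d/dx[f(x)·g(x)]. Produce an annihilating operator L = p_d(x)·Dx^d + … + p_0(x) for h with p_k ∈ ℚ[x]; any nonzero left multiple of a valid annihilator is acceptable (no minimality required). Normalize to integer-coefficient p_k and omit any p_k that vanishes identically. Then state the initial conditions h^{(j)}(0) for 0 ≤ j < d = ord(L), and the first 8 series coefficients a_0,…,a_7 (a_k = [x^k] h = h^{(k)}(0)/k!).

L = (143 + 216·x + 48·x^2) + (-18 + 46·x + 96·x^2 + 32·x^3)·Dx  (order 1).
h: a_k = -54, -429, -10305/4, -109905/8, -4396305/64, -42204339/128, -787815021/512, -7202878905/1024, …
ICs: h(0) = -54.

f: a_k = 4, 2, -1/2, 1/4, -5/32, 7/64, -21/256, 33/512, …
g: a_k = -3, -12, -48, -192, -768, -3072, -12288, -49152, …
h₀=f·g: eliminate ⇒ L₀, order ≤ 1·1.
Differentiate: ansatz ord ≤ ord L₀ ⇒ L.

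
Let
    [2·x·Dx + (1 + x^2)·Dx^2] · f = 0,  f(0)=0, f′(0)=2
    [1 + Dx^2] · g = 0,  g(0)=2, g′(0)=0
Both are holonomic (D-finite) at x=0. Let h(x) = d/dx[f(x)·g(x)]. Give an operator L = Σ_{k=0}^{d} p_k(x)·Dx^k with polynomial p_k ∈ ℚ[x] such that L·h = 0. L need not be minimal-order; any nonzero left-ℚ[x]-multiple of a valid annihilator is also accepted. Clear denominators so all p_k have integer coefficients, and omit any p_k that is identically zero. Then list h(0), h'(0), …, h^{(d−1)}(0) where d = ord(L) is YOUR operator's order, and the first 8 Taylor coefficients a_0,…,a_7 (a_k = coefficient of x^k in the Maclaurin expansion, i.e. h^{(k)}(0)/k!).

f: a_k = 0, 2, 0, -2/3, 0, 2/5, 0, -2/7, …
g: a_k = 2, 0, -1, 0, 1/12, 0, -1/360, 0, …
f·g: L₀ = L_f ⊗_s L_g, ord ≤ 2·2.
Derive L from L₀ (diff closure).
L = (110 + 294·x^2 + 461·x^4 + 96·x^6 + 12·x^8 + 2·x^10 + x^12) + (68·x + 284·x^3 + 280·x^5 + 80·x^7 + 20·x^9 + 4·x^11)·Dx + (120 + 340·x^2 + 534·x^4 + 148·x^6 + 32·x^8 + 8·x^10 + 2·x^12)·Dx^2 + (68·x + 284·x^3 + 280·x^5 + 80·x^7 + 20·x^9 + 4·x^11)·Dx^3 + (10 + 46·x^2 + 73·x^4 + 52·x^6 + 20·x^8 + 6·x^10 + x^12)·Dx^4  (order 4).
h: a_k = 4, 0, -10, 0, 49/6, 0, -1301/180, 0, …
ICs: h(0) = 4, h′(0) = 0, h′′(0) = -20, h′′′(0) = 0.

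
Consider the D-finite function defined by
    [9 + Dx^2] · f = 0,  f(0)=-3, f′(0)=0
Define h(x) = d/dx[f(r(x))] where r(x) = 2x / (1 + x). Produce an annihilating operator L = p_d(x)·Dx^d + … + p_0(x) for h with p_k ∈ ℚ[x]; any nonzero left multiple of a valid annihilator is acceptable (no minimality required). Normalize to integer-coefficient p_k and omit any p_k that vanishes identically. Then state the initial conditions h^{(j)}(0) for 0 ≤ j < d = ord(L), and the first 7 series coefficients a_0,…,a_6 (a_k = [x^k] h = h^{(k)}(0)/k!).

L = (42 + 12·x + 6·x^2) + (6 + 18·x + 18·x^2 + 6·x^3)·Dx + (1 + 4·x + 6·x^2 + 4·x^3 + x^4)·Dx^2  (order 2).
h: a_k = 0, 108, -324, 0, 2160, -34668/5, 61236/5, …
ICs: h(0) = 0, h′(0) = 108.

f: a_k = -3, 0, 27/2, 0, -81/8, 0, 243/80, …
L₀ from L_f via x↦r, Dx↦r'^{-1}Dx.
h=h₀': d/dx-closure on L₀ ⇒ L.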